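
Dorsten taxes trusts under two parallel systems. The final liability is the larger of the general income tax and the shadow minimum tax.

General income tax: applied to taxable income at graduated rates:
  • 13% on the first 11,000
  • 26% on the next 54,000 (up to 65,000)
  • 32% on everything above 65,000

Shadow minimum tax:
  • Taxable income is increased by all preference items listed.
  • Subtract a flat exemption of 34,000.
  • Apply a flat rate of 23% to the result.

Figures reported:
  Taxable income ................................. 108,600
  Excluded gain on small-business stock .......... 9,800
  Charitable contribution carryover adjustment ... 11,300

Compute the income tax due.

General income tax:
  11,000 × 13% = 1,430
  54,000 × 26% = 14,040
  43,600 × 32% = 13,952
  → 29,422

Shadow minimum tax:
  Adjusted income: 108,600 + 9,800 + 11,300 = 129,700
  Less exemption 34,000 → base 95,700
  95,700 × 23% = 22,011

29,422 > 22,011, so the general income tax governs.

29,422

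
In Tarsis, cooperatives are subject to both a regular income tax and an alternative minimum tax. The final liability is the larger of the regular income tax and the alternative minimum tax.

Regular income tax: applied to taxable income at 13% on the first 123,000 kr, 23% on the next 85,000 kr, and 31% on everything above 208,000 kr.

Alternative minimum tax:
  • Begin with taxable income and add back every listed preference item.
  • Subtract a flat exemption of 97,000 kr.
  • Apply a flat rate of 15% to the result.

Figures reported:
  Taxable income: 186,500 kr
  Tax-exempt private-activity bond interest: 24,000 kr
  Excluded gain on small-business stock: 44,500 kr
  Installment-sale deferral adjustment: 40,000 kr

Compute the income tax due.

Regular income tax:
  123,000 kr × 13% = 15,990 kr
  63,500 kr × 23% = 14,605 kr
  → 30,595 kr

Alternative minimum tax:
  Adjusted income: 186,500 kr + 24,000 kr + 44,500 kr + 40,000 kr = 295,000 kr
  Less exemption 97,000 kr → base 198,000 kr
  198,000 kr × 15% = 29,700 kr

30,595 kr > 29,700 kr, so the regular income tax governs.

30,595 kr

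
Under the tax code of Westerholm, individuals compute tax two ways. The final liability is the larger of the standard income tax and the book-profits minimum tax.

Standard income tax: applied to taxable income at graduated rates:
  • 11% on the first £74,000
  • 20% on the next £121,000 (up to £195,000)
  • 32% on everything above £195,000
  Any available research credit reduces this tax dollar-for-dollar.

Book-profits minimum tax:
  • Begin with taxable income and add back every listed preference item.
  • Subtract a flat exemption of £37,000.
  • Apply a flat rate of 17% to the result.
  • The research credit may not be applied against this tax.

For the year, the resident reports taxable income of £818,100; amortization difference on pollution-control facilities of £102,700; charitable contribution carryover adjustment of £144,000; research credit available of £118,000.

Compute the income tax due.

£174,726

Book-profits minimum tax:
  Adjusted income: £818,100 + £102,700 + £144,000 = £1,064,800
  Less exemption £37,000 → base £1,027,800
  £1,027,800 × 17% = £174,726

Standard income tax:
  £74,000 × 11% = £8,140
  £121,000 × 20% = £24,200
  £623,100 × 32% = £199,392
  → £231,732
  Less research credit £118,000 → £113,732

£174,726 > £113,732, so the book-profits minimum tax is the binding amount.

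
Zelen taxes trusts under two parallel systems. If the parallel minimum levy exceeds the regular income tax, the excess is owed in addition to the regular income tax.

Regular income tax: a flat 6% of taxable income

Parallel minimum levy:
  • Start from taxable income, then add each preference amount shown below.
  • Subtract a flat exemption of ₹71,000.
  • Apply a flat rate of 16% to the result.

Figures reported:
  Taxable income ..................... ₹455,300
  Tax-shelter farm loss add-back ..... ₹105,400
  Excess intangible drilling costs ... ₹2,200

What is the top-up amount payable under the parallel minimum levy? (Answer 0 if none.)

₹51,386

Regular income tax:
  ₹455,300 × 6% = ₹27,318

Parallel minimum levy:
  Adjusted income: ₹455,300 + ₹105,400 + ₹2,200 = ₹562,900
  Less exemption ₹71,000 → base ₹491,900
  ₹491,900 × 16% = ₹78,704

Excess of parallel minimum levy over regular income tax: ₹78,704 − ₹27,318 = ₹51,386.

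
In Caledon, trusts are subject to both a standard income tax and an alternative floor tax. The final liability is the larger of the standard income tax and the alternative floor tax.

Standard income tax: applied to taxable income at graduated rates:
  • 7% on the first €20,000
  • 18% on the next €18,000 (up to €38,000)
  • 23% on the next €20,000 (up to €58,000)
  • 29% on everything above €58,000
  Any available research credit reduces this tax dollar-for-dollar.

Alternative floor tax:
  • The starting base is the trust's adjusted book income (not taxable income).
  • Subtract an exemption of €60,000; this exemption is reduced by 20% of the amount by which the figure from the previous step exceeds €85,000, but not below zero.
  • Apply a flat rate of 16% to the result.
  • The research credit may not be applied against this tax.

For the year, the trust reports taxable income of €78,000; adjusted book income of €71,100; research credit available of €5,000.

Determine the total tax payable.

Standard income tax:
  €20,000 × 7% = €1,400
  €18,000 × 18% = €3,240
  €20,000 × 23% = €4,600
  €20,000 × 29% = €5,800
  → €15,040
  Less research credit €5,000 → €10,040

Alternative floor tax:
  Base (adjusted book income): €71,100
  Exemption: €71,100 ≤ €85,000, so full €60,000 applies
  Base: €71,100 − €60,000 = €11,100
  €11,100 × 16% = €1,776

€10,040 > €1,776, so the standard income tax governs.

€10,040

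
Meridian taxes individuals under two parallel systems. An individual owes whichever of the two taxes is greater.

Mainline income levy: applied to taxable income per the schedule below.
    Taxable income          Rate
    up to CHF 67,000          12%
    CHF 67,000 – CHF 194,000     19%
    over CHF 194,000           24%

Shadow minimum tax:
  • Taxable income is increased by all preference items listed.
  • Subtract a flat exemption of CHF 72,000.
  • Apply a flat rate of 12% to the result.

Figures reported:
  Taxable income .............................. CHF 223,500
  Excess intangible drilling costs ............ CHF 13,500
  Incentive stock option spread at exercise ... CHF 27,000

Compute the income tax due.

Mainline income levy:
  CHF 67,000 × 12% = CHF 8,040
  CHF 127,000 × 19% = CHF 24,130
  CHF 29,500 × 24% = CHF 7,080
  → CHF 39,250

Shadow minimum tax:
  Adjusted income: CHF 223,500 + CHF 13,500 + CHF 27,000 = CHF 264,000
  Less exemption CHF 72,000 → base CHF 192,000
  CHF 192,000 × 12% = CHF 23,040

CHF 39,250 > CHF 23,040, so the mainline income levy governs.

CHF 39,250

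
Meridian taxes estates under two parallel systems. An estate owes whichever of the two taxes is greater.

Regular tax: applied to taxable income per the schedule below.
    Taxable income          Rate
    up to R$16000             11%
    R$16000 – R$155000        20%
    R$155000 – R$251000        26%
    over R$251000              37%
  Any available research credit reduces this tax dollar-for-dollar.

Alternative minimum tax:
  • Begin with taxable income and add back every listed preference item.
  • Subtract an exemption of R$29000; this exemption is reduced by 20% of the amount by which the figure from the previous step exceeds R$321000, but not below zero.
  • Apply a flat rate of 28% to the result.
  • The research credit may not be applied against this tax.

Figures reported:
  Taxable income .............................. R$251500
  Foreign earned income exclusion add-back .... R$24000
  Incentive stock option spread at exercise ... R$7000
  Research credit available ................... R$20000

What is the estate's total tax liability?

Regular tax:
  R$16000 × 11% = R$1760
  R$139000 × 20% = R$27800
  R$96000 × 26% = R$24960
  R$500 × 37% = R$185
  → R$54705
  Less research credit R$20000 → R$34705

Alternative minimum tax:
  Adjusted income: R$251500 + R$24000 + R$7000 = R$282500
  Exemption: R$282500 ≤ R$321000, so full R$29000 applies
  Base: R$282500 − R$29000 = R$253500
  R$253500 × 28% = R$70980

R$70980 > R$34705, so the alternative minimum tax is the binding amount.

R$70980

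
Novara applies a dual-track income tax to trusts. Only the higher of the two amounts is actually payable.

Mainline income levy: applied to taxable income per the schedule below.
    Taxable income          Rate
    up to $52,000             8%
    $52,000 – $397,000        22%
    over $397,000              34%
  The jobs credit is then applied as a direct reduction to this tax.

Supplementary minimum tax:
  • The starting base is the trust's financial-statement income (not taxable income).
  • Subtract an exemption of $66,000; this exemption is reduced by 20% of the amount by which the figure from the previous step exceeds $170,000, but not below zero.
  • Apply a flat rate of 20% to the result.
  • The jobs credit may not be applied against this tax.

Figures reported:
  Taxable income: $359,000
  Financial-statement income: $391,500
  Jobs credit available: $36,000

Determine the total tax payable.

Supplementary minimum tax:
  Base (financial-statement income): $391,500
  Exemption: $66,000 − 20% × ($391,500 − $170,000) = $66,000 − $44,300 = $21,700
  Base: $391,500 − $21,700 = $369,800
  $369,800 × 20% = $73,960

Mainline income levy:
  $52,000 × 8% = $4,160
  $307,000 × 22% = $67,540
  → $71,700
  Less jobs credit $36,000 → $35,700

$73,960 > $35,700, so the supplementary minimum tax is the binding amount.

$73,960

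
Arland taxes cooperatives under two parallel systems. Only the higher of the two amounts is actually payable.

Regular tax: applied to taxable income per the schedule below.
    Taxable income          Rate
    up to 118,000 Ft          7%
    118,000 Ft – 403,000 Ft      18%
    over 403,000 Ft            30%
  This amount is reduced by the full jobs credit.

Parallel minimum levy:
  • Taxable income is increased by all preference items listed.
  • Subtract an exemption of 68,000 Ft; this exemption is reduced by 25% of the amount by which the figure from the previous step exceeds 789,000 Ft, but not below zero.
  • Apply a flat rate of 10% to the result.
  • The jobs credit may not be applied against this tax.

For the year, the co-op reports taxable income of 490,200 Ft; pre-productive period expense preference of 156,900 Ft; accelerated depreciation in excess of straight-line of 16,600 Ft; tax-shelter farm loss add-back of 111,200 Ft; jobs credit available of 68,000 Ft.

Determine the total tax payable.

70,690 Ft

Regular tax:
  118,000 Ft × 7% = 8,260 Ft
  285,000 Ft × 18% = 51,300 Ft
  87,200 Ft × 30% = 26,160 Ft
  → 85,720 Ft
  Less jobs credit 68,000 Ft → 17,720 Ft

Parallel minimum levy:
  Adjusted income: 490,200 Ft + 156,900 Ft + 16,600 Ft + 111,200 Ft = 774,900 Ft
  Exemption: 774,900 Ft ≤ 789,000 Ft, so full 68,000 Ft applies
  Base: 774,900 Ft − 68,000 Ft = 706,900 Ft
  706,900 Ft × 10% = 70,690 Ft

70,690 Ft > 17,720 Ft, so the parallel minimum levy is the binding amount.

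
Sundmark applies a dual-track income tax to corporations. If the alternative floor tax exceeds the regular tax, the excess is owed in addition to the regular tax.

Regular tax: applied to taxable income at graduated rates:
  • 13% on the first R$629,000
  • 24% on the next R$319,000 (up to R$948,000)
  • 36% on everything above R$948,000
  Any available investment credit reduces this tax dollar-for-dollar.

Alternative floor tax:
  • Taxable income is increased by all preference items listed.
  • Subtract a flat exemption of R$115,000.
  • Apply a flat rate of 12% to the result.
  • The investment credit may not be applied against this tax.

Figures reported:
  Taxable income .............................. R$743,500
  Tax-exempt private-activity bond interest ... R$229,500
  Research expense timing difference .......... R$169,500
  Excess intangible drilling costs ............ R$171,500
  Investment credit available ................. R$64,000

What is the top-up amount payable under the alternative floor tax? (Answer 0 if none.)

Alternative floor tax:
  Adjusted income: R$743,500 + R$229,500 + R$169,500 + R$171,500 = R$1,314,000
  Less exemption R$115,000 → base R$1,199,000
  R$1,199,000 × 12% = R$143,880

Regular tax:
  R$629,000 × 13% = R$81,770
  R$114,500 × 24% = R$27,480
  → R$109,250
  Less investment credit R$64,000 → R$45,250

Excess of alternative floor tax over regular tax: R$143,880 − R$45,250 = R$98,630.

R$98,630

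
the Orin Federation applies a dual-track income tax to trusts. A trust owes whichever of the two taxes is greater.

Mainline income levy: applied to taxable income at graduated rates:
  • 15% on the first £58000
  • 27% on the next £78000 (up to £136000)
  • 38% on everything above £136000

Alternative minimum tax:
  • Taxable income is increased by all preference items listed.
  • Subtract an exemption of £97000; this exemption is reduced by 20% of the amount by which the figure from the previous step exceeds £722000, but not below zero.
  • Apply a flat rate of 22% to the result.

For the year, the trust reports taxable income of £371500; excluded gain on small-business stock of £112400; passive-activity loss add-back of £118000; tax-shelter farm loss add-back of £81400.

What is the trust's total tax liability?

Alternative minimum tax:
  Adjusted income: £371500 + £112400 + £118000 + £81400 = £683300
  Exemption: £683300 ≤ £722000, so full £97000 applies
  Base: £683300 − £97000 = £586300
  £586300 × 22% = £128986

Mainline income levy:
  £58000 × 15% = £8700
  £78000 × 27% = £21060
  £235500 × 38% = £89490
  → £119250

£128986 > £119250, so the alternative minimum tax is the binding amount.

£128986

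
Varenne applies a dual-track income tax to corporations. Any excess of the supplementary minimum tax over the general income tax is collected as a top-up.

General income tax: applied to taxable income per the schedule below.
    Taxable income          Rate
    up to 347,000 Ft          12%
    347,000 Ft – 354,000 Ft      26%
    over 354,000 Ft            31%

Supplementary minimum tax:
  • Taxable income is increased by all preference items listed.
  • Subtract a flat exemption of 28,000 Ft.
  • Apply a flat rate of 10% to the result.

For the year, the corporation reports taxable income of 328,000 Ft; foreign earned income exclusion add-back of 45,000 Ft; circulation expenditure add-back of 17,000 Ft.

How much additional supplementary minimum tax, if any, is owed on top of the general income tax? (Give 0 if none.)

General income tax:
  328,000 Ft × 12% = 39,360 Ft

Supplementary minimum tax:
  Adjusted income: 328,000 Ft + 45,000 Ft + 17,000 Ft = 390,000 Ft
  Less exemption 28,000 Ft → base 362,000 Ft
  362,000 Ft × 10% = 36,200 Ft

36,200 Ft ≤ 39,360 Ft, so no add-on is due.

0 Ft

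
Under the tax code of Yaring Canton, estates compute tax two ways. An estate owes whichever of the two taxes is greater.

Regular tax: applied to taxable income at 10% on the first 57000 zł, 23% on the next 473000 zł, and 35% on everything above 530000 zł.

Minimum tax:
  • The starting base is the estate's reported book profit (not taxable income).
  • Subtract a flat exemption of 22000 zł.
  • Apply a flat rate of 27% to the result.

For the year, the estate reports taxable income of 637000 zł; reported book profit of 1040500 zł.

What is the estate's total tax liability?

Minimum tax:
  Base (reported book profit): 1040500 zł
  Less exemption 22000 zł → base 1018500 zł
  1018500 zł × 27% = 274995 zł

Regular tax:
  57000 zł × 10% = 5700 zł
  473000 zł × 23% = 108790 zł
  107000 zł × 35% = 37450 zł
  → 151940 zł

274995 zł > 151940 zł, so the minimum tax is the binding amount.

274995 zł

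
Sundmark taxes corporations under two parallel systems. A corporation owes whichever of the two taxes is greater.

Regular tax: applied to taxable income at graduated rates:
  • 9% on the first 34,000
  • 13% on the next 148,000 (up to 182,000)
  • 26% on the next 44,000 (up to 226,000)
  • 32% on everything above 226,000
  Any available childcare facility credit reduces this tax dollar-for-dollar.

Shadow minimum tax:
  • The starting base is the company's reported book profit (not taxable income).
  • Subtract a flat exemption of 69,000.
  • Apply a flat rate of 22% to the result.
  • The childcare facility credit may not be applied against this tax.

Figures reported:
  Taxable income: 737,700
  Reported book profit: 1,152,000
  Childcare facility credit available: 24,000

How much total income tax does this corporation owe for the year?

238,260

Regular tax:
  34,000 × 9% = 3,060
  148,000 × 13% = 19,240
  44,000 × 26% = 11,440
  511,700 × 32% = 163,744
  → 197,484
  Less childcare facility credit 24,000 → 173,484

Shadow minimum tax:
  Base (reported book profit): 1,152,000
  Less exemption 69,000 → base 1,083,000
  1,083,000 × 22% = 238,260

238,260 > 173,484, so the shadow minimum tax is the binding amount.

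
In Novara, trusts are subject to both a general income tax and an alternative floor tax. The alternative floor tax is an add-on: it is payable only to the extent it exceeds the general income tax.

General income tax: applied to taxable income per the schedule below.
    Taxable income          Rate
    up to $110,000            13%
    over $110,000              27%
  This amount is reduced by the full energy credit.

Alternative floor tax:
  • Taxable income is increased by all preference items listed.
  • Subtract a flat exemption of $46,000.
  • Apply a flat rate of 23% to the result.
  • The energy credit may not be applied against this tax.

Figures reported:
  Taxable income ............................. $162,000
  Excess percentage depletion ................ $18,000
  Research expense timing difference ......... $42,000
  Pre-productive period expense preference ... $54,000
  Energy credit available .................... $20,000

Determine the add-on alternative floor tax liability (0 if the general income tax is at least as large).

$44,560

Alternative floor tax:
  Adjusted income: $162,000 + $18,000 + $42,000 + $54,000 = $276,000
  Less exemption $46,000 → base $230,000
  $230,000 × 23% = $52,900

General income tax:
  $110,000 × 13% = $14,300
  $52,000 × 27% = $14,040
  → $28,340
  Less energy credit $20,000 → $8,340

Excess of alternative floor tax over general income tax: $52,900 − $8,340 = $44,560.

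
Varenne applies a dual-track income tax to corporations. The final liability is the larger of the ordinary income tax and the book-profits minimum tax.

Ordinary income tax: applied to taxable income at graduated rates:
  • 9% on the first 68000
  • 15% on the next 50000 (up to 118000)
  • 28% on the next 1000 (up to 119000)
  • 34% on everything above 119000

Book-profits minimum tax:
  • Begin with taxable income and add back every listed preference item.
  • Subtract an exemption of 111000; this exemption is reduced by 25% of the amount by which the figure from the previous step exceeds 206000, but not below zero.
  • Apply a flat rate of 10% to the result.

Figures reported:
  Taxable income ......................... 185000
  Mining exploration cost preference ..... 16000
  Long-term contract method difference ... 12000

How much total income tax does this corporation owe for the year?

Book-profits minimum tax:
  Adjusted income: 185000 + 16000 + 12000 = 213000
  Exemption: 111000 − 25% × (213000 − 206000) = 111000 − 1750 = 109250
  Base: 213000 − 109250 = 103750
  103750 × 10% = 10375

Ordinary income tax:
  68000 × 9% = 6120
  50000 × 15% = 7500
  1000 × 28% = 280
  66000 × 34% = 22440
  → 36340

36340 > 10375, so the ordinary income tax governs.

36340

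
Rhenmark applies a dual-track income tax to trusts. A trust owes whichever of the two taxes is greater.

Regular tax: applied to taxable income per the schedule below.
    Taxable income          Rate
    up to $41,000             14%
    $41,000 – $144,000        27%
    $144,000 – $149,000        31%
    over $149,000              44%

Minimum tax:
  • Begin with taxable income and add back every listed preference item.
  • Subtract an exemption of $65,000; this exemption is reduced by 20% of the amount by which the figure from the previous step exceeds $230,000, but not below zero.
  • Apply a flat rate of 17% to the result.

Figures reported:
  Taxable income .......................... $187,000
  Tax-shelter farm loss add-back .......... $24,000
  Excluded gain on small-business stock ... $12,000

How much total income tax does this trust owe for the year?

Minimum tax:
  Adjusted income: $187,000 + $24,000 + $12,000 = $223,000
  Exemption: $223,000 ≤ $230,000, so full $65,000 applies
  Base: $223,000 − $65,000 = $158,000
  $158,000 × 17% = $26,860

Regular tax:
  $41,000 × 14% = $5,740
  $103,000 × 27% = $27,810
  $5,000 × 31% = $1,550
  $38,000 × 44% = $16,720
  → $51,820

$51,820 > $26,860, so the regular tax governs.

$51,820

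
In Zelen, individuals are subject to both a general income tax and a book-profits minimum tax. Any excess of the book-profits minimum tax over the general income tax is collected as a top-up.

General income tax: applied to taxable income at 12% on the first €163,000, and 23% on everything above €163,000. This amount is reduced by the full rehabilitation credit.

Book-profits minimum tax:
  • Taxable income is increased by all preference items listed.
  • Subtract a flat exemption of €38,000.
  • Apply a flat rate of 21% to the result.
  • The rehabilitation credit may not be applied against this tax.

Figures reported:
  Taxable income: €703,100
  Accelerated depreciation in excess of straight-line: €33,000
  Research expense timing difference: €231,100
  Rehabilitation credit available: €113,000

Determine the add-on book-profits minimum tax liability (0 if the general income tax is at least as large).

€164,349

General income tax:
  €163,000 × 12% = €19,560
  €540,100 × 23% = €124,223
  → €143,783
  Less rehabilitation credit €113,000 → €30,783

Book-profits minimum tax:
  Adjusted income: €703,100 + €33,000 + €231,100 = €967,200
  Less exemption €38,000 → base €929,200
  €929,200 × 21% = €195,132

Excess of book-profits minimum tax over general income tax: €195,132 − €30,783 = €164,349.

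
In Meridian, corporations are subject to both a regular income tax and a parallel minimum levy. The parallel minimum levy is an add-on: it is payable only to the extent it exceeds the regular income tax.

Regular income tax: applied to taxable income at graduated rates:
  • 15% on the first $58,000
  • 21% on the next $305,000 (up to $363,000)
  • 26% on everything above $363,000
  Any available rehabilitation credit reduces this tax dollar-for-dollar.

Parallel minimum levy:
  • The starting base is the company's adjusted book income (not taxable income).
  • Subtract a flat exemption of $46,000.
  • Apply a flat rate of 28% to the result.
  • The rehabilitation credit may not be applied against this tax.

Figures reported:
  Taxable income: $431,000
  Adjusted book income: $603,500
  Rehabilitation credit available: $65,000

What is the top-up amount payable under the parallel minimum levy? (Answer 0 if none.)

$130,670

Regular income tax:
  $58,000 × 15% = $8,700
  $305,000 × 21% = $64,050
  $68,000 × 26% = $17,680
  → $90,430
  Less rehabilitation credit $65,000 → $25,430

Parallel minimum levy:
  Base (adjusted book income): $603,500
  Less exemption $46,000 → base $557,500
  $557,500 × 28% = $156,100

Excess of parallel minimum levy over regular income tax: $156,100 − $25,430 = $130,670.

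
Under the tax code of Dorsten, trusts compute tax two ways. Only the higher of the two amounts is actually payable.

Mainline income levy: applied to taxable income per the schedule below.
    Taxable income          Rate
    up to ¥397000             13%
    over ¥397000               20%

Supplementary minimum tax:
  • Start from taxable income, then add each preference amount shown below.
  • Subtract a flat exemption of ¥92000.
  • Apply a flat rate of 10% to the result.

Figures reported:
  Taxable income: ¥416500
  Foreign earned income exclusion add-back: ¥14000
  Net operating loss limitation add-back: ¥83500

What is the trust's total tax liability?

¥55510

Mainline income levy:
  ¥397000 × 13% = ¥51610
  ¥19500 × 20% = ¥3900
  → ¥55510

Supplementary minimum tax:
  Adjusted income: ¥416500 + ¥14000 + ¥83500 = ¥514000
  Less exemption ¥92000 → base ¥422000
  ¥422000 × 10% = ¥42200

¥55510 > ¥42200, so the mainline income levy governs.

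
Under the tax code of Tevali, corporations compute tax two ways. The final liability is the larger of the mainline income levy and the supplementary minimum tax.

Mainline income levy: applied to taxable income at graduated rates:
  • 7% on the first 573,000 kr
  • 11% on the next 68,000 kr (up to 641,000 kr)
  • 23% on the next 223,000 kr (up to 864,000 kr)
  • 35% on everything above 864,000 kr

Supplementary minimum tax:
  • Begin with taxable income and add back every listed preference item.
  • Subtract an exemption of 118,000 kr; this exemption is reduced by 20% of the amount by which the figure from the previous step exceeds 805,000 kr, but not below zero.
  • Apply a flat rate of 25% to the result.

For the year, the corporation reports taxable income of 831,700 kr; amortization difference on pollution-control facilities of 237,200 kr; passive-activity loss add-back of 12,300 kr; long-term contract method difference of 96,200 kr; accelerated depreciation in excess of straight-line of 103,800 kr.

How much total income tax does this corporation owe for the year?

314,610 kr

Supplementary minimum tax:
  Adjusted income: 831,700 kr + 237,200 kr + 12,300 kr + 96,200 kr + 103,800 kr = 1,281,200 kr
  Exemption: 118,000 kr − 20% × (1,281,200 kr − 805,000 kr) = 118,000 kr − 95,240 kr = 22,760 kr
  Base: 1,281,200 kr − 22,760 kr = 1,258,440 kr
  1,258,440 kr × 25% = 314,610 kr

Mainline income levy:
  573,000 kr × 7% = 40,110 kr
  68,000 kr × 11% = 7,480 kr
  190,700 kr × 23% = 43,861 kr
  → 91,451 kr

314,610 kr > 91,451 kr, so the supplementary minimum tax is the binding amount.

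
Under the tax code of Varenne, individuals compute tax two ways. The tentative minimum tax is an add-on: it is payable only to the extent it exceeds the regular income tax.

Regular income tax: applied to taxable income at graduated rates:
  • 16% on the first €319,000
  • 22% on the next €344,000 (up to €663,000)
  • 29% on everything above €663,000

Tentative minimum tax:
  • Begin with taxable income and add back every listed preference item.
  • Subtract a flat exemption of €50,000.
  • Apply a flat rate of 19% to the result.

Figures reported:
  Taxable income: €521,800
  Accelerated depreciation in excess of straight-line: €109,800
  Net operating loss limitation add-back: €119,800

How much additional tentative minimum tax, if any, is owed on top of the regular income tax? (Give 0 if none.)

Tentative minimum tax:
  Adjusted income: €521,800 + €109,800 + €119,800 = €751,400
  Less exemption €50,000 → base €701,400
  €701,400 × 19% = €133,266

Regular income tax:
  €319,000 × 16% = €51,040
  €202,800 × 22% = €44,616
  → €95,656

Excess of tentative minimum tax over regular income tax: €133,266 − €95,656 = €37,610.

€37,610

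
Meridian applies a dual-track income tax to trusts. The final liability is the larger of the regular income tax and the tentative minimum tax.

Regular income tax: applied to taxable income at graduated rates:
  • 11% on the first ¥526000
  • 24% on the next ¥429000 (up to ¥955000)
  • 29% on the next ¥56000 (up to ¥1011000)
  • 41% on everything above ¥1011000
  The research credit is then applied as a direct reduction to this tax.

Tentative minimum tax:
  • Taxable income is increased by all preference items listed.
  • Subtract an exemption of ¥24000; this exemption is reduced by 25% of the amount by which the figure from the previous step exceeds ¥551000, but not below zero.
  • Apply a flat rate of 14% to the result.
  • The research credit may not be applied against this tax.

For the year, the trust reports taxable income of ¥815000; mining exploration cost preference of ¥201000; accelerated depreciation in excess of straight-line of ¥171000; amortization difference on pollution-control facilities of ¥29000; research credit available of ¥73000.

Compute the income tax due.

Tentative minimum tax:
  Adjusted income: ¥815000 + ¥201000 + ¥171000 + ¥29000 = ¥1216000
  Exemption: 25% × (¥1216000 − ¥551000) = ¥166250 ≥ ¥24000, so the exemption is fully phased out
  Base: ¥1216000 − ¥0 = ¥1216000
  ¥1216000 × 14% = ¥170240

Regular income tax:
  ¥526000 × 11% = ¥57860
  ¥289000 × 24% = ¥69360
  → ¥127220
  Less research credit ¥73000 → ¥54220

¥170240 > ¥54220, so the tentative minimum tax is the binding amount.

¥170240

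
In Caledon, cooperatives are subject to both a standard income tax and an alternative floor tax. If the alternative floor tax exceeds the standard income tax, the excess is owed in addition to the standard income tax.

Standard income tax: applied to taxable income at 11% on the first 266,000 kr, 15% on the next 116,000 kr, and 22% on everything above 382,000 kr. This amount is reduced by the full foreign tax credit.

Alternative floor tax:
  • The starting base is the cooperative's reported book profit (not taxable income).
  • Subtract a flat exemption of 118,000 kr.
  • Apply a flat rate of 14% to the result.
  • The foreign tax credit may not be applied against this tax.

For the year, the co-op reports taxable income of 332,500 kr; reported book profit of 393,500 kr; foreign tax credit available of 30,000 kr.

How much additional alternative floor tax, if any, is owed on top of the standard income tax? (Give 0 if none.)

Alternative floor tax:
  Base (reported book profit): 393,500 kr
  Less exemption 118,000 kr → base 275,500 kr
  275,500 kr × 14% = 38,570 kr

Standard income tax:
  266,000 kr × 11% = 29,260 kr
  66,500 kr × 15% = 9,975 kr
  → 39,235 kr
  Less foreign tax credit 30,000 kr → 9,235 kr

Excess of alternative floor tax over standard income tax: 38,570 kr − 9,235 kr = 29,335 kr.

29,335 kr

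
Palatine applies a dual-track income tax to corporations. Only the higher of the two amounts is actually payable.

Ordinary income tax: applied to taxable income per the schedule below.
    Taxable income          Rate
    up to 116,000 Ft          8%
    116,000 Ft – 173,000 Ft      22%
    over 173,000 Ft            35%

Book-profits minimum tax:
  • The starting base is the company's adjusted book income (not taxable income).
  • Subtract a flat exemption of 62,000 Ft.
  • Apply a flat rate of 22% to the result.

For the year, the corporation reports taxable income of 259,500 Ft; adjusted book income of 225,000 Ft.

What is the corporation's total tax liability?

52,095 Ft

Book-profits minimum tax:
  Base (adjusted book income): 225,000 Ft
  Less exemption 62,000 Ft → base 163,000 Ft
  163,000 Ft × 22% = 35,860 Ft

Ordinary income tax:
  116,000 Ft × 8% = 9,280 Ft
  57,000 Ft × 22% = 12,540 Ft
  86,500 Ft × 35% = 30,275 Ft
  → 52,095 Ft

52,095 Ft > 35,860 Ft, so the ordinary income tax governs.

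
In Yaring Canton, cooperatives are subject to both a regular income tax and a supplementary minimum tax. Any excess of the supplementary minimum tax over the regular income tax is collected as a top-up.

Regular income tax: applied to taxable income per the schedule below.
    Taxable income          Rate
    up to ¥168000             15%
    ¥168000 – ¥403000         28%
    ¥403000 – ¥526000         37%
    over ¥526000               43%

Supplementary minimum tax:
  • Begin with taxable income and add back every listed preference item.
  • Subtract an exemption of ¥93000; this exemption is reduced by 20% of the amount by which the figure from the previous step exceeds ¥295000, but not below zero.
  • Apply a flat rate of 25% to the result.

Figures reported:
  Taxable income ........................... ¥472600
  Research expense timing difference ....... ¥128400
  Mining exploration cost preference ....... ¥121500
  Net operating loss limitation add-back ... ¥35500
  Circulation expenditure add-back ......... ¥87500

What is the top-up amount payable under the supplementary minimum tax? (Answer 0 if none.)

¥94623

Supplementary minimum tax:
  Adjusted income: ¥472600 + ¥128400 + ¥121500 + ¥35500 + ¥87500 = ¥845500
  Exemption: 20% × (¥845500 − ¥295000) = ¥110100 ≥ ¥93000, so the exemption is fully phased out
  Base: ¥845500 − ¥0 = ¥845500
  ¥845500 × 25% = ¥211375

Regular income tax:
  ¥168000 × 15% = ¥25200
  ¥235000 × 28% = ¥65800
  ¥69600 × 37% = ¥25752
  → ¥116752

Excess of supplementary minimum tax over regular income tax: ¥211375 − ¥116752 = ¥94623.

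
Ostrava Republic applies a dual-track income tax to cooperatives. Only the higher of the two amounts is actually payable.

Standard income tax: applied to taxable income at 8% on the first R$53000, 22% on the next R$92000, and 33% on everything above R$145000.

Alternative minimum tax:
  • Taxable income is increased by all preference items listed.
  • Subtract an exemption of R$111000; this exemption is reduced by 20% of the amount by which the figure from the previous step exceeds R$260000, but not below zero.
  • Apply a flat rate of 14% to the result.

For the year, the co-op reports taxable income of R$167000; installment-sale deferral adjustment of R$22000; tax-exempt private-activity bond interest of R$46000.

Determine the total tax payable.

R$31740

Standard income tax:
  R$53000 × 8% = R$4240
  R$92000 × 22% = R$20240
  R$22000 × 33% = R$7260
  → R$31740

Alternative minimum tax:
  Adjusted income: R$167000 + R$22000 + R$46000 = R$235000
  Exemption: R$235000 ≤ R$260000, so full R$111000 applies
  Base: R$235000 − R$111000 = R$124000
  R$124000 × 14% = R$17360

R$31740 > R$17360, so the standard income tax governs.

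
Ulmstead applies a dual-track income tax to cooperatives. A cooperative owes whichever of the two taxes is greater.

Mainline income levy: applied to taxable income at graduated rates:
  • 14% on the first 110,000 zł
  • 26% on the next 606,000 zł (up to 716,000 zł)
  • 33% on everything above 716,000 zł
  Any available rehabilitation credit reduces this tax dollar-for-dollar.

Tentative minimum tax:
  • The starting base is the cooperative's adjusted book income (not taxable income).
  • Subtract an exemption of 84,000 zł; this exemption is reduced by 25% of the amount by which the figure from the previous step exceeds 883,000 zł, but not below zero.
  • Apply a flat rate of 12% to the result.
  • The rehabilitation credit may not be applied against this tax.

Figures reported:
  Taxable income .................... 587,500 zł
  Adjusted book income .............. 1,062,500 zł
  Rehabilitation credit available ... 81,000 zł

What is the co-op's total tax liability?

Mainline income levy:
  110,000 zł × 14% = 15,400 zł
  477,500 zł × 26% = 124,150 zł
  → 139,550 zł
  Less rehabilitation credit 81,000 zł → 58,550 zł

Tentative minimum tax:
  Base (adjusted book income): 1,062,500 zł
  Exemption: 84,000 zł − 25% × (1,062,500 zł − 883,000 zł) = 84,000 zł − 44,875 zł = 39,125 zł
  Base: 1,062,500 zł − 39,125 zł = 1,023,375 zł
  1,023,375 zł × 12% = 122,805 zł

122,805 zł > 58,550 zł, so the tentative minimum tax is the binding amount.

122,805 zł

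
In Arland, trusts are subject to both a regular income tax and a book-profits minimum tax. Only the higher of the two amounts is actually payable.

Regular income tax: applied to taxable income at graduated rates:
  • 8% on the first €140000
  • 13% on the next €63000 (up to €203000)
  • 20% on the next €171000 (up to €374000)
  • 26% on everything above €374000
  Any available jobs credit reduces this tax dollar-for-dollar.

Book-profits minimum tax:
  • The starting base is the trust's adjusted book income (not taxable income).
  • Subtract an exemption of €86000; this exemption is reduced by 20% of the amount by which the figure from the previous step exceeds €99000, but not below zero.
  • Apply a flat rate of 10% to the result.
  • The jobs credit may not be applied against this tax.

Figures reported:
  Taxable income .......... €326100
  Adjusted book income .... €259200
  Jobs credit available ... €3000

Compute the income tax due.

Regular income tax:
  €140000 × 8% = €11200
  €63000 × 13% = €8190
  €123100 × 20% = €24620
  → €44010
  Less jobs credit €3000 → €41010

Book-profits minimum tax:
  Base (adjusted book income): €259200
  Exemption: €86000 − 20% × (€259200 − €99000) = €86000 − €32040 = €53960
  Base: €259200 − €53960 = €205240
  €205240 × 10% = €20524

€41010 > €20524, so the regular income tax governs.

€41010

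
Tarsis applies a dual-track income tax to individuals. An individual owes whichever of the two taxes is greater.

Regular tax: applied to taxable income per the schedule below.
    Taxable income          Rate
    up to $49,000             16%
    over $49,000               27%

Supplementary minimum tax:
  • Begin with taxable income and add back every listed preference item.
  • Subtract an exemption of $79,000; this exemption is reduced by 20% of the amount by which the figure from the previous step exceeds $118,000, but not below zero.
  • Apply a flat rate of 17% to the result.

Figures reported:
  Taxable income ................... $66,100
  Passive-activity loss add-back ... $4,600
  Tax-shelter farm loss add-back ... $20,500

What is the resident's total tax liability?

Supplementary minimum tax:
  Adjusted income: $66,100 + $4,600 + $20,500 = $91,200
  Exemption: $91,200 ≤ $118,000, so full $79,000 applies
  Base: $91,200 − $79,000 = $12,200
  $12,200 × 17% = $2,074

Regular tax:
  $49,000 × 16% = $7,840
  $17,100 × 27% = $4,617
  → $12,457

$12,457 > $2,074, so the regular tax governs.

$12,457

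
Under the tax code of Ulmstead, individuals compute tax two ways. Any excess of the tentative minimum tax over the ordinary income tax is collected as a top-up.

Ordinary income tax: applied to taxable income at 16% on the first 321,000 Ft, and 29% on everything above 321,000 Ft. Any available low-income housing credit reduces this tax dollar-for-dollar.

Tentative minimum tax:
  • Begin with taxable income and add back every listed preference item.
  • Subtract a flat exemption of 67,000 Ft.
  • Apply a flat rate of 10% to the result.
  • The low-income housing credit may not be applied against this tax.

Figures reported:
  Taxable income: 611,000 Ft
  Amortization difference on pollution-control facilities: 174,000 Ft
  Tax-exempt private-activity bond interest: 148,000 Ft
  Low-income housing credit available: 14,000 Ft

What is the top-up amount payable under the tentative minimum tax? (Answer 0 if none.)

0 Ft

Tentative minimum tax:
  Adjusted income: 611,000 Ft + 174,000 Ft + 148,000 Ft = 933,000 Ft
  Less exemption 67,000 Ft → base 866,000 Ft
  866,000 Ft × 10% = 86,600 Ft

Ordinary income tax:
  321,000 Ft × 16% = 51,360 Ft
  290,000 Ft × 29% = 84,100 Ft
  → 135,460 Ft
  Less low-income housing credit 14,000 Ft → 121,460 Ft

86,600 Ft ≤ 121,460 Ft, so no add-on is due.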